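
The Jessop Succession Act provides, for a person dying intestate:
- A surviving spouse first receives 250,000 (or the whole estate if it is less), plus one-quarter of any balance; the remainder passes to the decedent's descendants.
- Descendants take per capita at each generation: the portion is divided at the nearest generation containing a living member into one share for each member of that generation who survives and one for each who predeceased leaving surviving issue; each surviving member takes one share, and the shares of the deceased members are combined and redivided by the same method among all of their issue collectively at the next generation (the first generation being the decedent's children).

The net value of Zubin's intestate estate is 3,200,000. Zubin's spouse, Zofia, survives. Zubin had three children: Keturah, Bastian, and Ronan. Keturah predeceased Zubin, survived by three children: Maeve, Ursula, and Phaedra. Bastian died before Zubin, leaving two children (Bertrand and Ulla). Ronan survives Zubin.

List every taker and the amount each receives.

Zofia: 987,500; Maeve: 295,000; Ursula: 295,000; Phaedra: 295,000; Bertrand: 295,000; Ulla: 295,000; Ronan: 737,500

Zofia first takes 250,000, leaving a balance of 2,950,000. Zofia then takes one-quarter of the balance (737,500), for a total of 987,500. The remaining 2,212,500 passes to the descendants.
The descendants' portion (2,212,500) is divided at the children's generation into 3 shares of 737,500. Ronan takes 737,500. The 2 shares of the deceased (Keturah and Bastian) are combined into a pool of 1,475,000.
That pool (1,475,000) is divided at the grandchildren's generation equally among Maeve, Ursula, Phaedra, Bertrand, and Ulla: 295,000 each.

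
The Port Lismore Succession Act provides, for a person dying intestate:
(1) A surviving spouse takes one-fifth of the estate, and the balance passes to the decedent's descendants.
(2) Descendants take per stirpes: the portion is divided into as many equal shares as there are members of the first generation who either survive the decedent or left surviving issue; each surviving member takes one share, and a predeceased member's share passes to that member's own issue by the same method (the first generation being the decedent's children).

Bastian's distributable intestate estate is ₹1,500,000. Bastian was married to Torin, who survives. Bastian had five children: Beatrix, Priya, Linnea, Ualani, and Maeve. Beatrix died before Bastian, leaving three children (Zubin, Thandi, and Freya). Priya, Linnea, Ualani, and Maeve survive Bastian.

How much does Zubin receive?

Zubin receives ₹80,000.

Torin takes one-fifth of ₹1,500,000 = ₹300,000. The remaining ₹1,200,000 passes to the descendants.
The descendants' portion (₹1,200,000) is divided into 5 shares of ₹240,000: Priya, Linnea, Ualani, and Maeve each take ₹240,000; Beatrix's ₹240,000 share passes to Beatrix's issue.
Beatrix's share (₹240,000) is divided into 3 shares of ₹80,000: Zubin, Thandi, and Freya each take ₹80,000.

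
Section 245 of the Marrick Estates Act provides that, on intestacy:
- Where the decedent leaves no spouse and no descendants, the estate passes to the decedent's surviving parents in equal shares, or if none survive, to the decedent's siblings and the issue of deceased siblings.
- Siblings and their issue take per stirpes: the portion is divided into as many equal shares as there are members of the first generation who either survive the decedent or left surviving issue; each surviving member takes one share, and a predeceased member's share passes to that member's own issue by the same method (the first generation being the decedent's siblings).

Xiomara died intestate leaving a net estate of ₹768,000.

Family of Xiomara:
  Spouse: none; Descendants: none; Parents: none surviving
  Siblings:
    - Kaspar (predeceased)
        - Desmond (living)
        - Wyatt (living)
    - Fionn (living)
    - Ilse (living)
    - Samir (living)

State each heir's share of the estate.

The entire ₹768,000 passes to the siblings and their issue.
That amount (₹768,000) is divided into 4 shares of ₹192,000: Fionn, Ilse, and Samir each take ₹192,000; Kaspar's ₹192,000 share passes to Kaspar's issue.
Kaspar's share (₹192,000) is divided into 2 shares of ₹96,000: Desmond and Wyatt each take ₹96,000.

Desmond: ₹96,000; Wyatt: ₹96,000; Fionn: ₹192,000; Ilse: ₹192,000; Samir: ₹192,000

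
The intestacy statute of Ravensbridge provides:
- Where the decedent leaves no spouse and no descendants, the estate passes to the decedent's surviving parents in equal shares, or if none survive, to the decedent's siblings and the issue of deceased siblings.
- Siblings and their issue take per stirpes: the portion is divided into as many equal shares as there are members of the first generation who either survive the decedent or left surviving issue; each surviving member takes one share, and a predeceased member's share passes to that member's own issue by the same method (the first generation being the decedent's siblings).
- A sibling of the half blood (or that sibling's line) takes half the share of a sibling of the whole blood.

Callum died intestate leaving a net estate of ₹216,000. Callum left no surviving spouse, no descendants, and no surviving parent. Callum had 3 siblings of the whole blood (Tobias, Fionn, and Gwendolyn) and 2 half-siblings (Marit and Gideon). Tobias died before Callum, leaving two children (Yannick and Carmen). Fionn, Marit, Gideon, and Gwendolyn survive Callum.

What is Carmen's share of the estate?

Carmen receives ₹27,000.

The entire ₹216,000 passes to the siblings and their issue.
Counting each half-blood sibling's line as half a unit, there are 4 units in ₹216,000, so one unit is ₹54,000. Whole-blood lines (Tobias, Fionn, and Gwendolyn) take ₹54,000 each; half-blood lines (Marit and Gideon) take ₹27,000 each.
Tobias's share (₹54,000) is divided into 2 shares of ₹27,000: Yannick and Carmen each take ₹27,000.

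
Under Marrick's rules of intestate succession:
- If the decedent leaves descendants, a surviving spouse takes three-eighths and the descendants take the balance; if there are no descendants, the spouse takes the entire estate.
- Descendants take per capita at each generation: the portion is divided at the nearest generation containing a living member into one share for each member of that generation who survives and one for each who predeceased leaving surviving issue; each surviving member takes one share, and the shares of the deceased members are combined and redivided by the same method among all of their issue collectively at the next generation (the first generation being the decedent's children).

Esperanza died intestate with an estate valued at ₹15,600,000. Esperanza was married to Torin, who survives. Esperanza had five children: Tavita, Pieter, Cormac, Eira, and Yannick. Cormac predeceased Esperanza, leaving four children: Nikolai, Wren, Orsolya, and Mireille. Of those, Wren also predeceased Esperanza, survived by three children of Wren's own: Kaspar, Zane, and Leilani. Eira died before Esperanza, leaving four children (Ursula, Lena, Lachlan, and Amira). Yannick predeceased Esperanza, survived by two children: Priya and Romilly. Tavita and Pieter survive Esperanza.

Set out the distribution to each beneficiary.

Torin takes three-eighths of ₹15,600,000 = ₹5,850,000. The remaining ₹9,750,000 passes to the descendants.
The descendants' portion (₹9,750,000) is divided at the children's generation into 5 shares of ₹1,950,000. Tavita and Pieter each take ₹1,950,000. The 3 shares of the deceased (Cormac, Eira, and Yannick) are combined into a pool of ₹5,850,000.
That pool (₹5,850,000) is divided at the grandchildren's generation into 10 shares of ₹585,000. Nikolai, Orsolya, Mireille, Ursula, Lena, Lachlan, Amira, Priya, and Romilly each take ₹585,000. The remaining share for the deceased Wren (₹585,000) is carried to the next generation.
That pool (₹585,000) is divided at the great-grandchildren's generation equally among Kaspar, Zane, and Leilani: ₹195,000 each.

Torin: ₹5,850,000; Tavita: ₹1,950,000; Pieter: ₹1,950,000; Nikolai: ₹585,000; Kaspar: ₹195,000; Zane: ₹195,000; Leilani: ₹195,000; Orsolya: ₹585,000; Mireille: ₹585,000; Ursula: ₹585,000; Lena: ₹585,000; Lachlan: ₹585,000; Amira: ₹585,000; Priya: ₹585,000; Romilly: ₹585,000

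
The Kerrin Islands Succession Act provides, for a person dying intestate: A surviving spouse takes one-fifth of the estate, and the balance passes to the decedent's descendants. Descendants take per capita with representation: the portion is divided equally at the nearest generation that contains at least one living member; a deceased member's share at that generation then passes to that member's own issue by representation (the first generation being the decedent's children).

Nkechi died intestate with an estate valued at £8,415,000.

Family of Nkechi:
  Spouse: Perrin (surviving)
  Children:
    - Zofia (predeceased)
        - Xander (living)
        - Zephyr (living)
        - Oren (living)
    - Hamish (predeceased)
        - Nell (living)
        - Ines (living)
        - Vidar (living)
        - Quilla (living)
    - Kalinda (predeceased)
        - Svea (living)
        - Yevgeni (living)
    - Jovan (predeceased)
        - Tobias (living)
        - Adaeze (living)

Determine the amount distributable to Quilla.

Quilla receives £612,000.

Perrin takes one-fifth of £8,415,000 = £1,683,000. The remaining £6,732,000 passes to the descendants.
No child survives, so the initial division is made at the grandchildren's generation.
The descendants' portion (£6,732,000) is divided into 11 shares of £612,000: Xander, Zephyr, Oren, Nell, Ines, Vidar, Quilla, Svea, Yevgeni, Tobias, and Adaeze each take £612,000.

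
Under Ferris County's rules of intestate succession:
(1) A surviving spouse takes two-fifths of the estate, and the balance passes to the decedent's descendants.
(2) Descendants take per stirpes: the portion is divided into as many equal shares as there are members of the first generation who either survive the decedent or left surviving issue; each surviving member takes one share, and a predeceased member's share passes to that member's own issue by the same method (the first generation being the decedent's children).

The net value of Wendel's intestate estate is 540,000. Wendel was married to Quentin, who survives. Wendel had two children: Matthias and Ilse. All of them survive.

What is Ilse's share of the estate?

Quentin takes two-fifths of 540,000 = 216,000. The remaining 324,000 passes to the descendants.
The descendants' portion (324,000) is divided into 2 shares of 162,000: Matthias and Ilse each take 162,000.

Ilse receives 162,000.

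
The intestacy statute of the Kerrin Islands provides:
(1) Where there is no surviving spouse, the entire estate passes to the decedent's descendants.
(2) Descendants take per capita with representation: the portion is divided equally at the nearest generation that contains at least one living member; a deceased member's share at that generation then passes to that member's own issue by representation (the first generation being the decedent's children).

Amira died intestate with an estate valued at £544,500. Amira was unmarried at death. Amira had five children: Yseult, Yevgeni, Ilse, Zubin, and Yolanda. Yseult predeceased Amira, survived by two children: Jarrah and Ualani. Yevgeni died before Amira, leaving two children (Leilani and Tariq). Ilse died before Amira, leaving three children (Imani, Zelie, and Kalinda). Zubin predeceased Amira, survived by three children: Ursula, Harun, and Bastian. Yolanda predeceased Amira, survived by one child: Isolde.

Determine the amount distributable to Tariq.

The entire £544,500 passes to the descendants.
No child survives, so the initial division is made at the grandchildren's generation.
That amount (£544,500) is divided into 11 shares of £49,500: Jarrah, Ualani, Leilani, Tariq, Imani, Zelie, Kalinda, Ursula, Harun, Bastian, and Isolde each take £49,500.

Tariq receives £49,500.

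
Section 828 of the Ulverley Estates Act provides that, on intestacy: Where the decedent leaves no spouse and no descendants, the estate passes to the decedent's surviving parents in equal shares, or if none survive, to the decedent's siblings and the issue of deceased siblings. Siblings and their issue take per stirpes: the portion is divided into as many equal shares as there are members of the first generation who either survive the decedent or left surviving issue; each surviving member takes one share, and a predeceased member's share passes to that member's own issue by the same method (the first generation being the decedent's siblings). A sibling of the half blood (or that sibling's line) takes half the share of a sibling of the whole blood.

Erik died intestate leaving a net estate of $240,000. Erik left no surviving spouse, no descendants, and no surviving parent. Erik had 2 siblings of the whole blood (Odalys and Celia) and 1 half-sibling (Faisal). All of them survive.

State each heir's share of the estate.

The entire $240,000 passes to the siblings and their issue.
Counting each half-blood sibling's line as half a unit, there are 5/2 units in $240,000, so one unit is $96,000. Whole-blood lines (Odalys and Celia) take $96,000 each; half-blood lines (Faisal) take $48,000 each.

Odalys: $96,000; Celia: $96,000; Faisal: $48,000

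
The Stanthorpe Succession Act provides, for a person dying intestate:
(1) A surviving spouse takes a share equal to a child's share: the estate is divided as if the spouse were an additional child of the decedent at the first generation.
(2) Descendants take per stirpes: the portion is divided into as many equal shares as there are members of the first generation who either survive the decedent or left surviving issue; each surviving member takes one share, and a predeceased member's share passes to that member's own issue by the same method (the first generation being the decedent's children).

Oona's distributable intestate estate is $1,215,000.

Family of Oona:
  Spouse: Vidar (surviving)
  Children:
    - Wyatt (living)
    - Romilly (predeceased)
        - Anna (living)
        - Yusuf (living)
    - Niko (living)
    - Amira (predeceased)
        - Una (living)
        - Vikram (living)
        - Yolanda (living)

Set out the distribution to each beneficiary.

The spouse counts as an additional share at the children's level, so there are 5 primary shares of $243,000. Vidar takes one such share ($243,000).
The children's combined portion ($972,000) is divided into 4 shares of $243,000: Wyatt and Niko each take $243,000; Romilly's $243,000 share passes to Romilly's issue; Amira's $243,000 share passes to Amira's issue.
Romilly's share ($243,000) is divided into 2 shares of $121,500: Anna and Yusuf each take $121,500.
Amira's share ($243,000) is divided into 3 shares of $81,000: Una, Vikram, and Yolanda each take $81,000.

Vidar: $243,000; Wyatt: $243,000; Anna: $121,500; Yusuf: $121,500; Niko: $243,000; Una: $81,000; Vikram: $81,000; Yolanda: $81,000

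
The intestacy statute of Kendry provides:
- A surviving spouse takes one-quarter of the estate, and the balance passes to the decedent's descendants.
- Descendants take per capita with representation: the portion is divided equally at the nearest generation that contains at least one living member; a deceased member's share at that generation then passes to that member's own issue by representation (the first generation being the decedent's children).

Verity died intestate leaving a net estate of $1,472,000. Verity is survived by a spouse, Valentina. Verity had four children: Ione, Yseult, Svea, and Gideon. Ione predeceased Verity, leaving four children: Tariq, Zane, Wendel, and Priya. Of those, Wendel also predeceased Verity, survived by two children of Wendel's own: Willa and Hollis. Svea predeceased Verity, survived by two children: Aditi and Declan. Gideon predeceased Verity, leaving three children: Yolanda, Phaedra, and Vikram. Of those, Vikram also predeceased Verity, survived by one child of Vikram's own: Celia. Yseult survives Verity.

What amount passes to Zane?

Zane receives $69,000.

Valentina takes one-quarter of $1,472,000 = $368,000. The remaining $1,104,000 passes to the descendants.
The descendants' portion ($1,104,000) is divided into 4 shares of $276,000: Yseult takes $276,000; Ione's $276,000 share passes to Ione's issue; Svea's $276,000 share passes to Svea's issue; Gideon's $276,000 share passes to Gideon's issue.
Ione's share ($276,000) is divided into 4 shares of $69,000: Tariq, Zane, and Priya each take $69,000; Wendel's $69,000 share passes to Wendel's issue.
Wendel's share ($69,000) is divided into 2 shares of $34,500: Willa and Hollis each take $34,500.
Svea's share ($276,000) is divided into 2 shares of $138,000: Aditi and Declan each take $138,000.
Gideon's share ($276,000) is divided into 3 shares of $92,000: Yolanda and Phaedra each take $92,000; Vikram's $92,000 share passes to Vikram's issue.
Vikram's share ($92,000) passes entirely to Celia.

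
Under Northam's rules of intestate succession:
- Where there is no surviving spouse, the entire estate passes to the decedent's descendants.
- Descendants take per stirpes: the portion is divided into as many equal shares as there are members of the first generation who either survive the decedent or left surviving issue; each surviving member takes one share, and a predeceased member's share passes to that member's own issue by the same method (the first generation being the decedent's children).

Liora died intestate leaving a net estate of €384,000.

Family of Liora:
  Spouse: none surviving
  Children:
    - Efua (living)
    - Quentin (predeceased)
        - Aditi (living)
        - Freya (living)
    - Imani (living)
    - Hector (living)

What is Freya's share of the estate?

Freya receives €48,000.

The entire €384,000 passes to the descendants.
That amount (€384,000) is divided into 4 shares of €96,000: Efua, Imani, and Hector each take €96,000; Quentin's €96,000 share passes to Quentin's issue.
Quentin's share (€96,000) is divided into 2 shares of €48,000: Aditi and Freya each take €48,000.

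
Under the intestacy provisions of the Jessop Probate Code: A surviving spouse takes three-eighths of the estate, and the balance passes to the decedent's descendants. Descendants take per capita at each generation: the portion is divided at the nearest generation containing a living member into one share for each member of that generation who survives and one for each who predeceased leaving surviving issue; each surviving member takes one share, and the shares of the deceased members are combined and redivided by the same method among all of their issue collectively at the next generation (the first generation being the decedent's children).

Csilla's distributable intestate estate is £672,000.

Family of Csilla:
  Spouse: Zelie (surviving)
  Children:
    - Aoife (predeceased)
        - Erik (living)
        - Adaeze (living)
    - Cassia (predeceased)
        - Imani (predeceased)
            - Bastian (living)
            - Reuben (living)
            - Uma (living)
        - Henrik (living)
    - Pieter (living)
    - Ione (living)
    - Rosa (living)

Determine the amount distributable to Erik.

Zelie takes three-eighths of £672,000 = £252,000. The remaining £420,000 passes to the descendants.
The descendants' portion (£420,000) is divided at the children's generation into 5 shares of £84,000. Pieter, Ione, and Rosa each take £84,000. The 2 shares of the deceased (Aoife and Cassia) are combined into a pool of £168,000.
That pool (£168,000) is divided at the grandchildren's generation into 4 shares of £42,000. Erik, Adaeze, and Henrik each take £42,000. The remaining share for the deceased Imani (£42,000) is carried to the next generation.
That pool (£42,000) is divided at the great-grandchildren's generation equally among Bastian, Reuben, and Uma: £14,000 each.

Erik receives £42,000.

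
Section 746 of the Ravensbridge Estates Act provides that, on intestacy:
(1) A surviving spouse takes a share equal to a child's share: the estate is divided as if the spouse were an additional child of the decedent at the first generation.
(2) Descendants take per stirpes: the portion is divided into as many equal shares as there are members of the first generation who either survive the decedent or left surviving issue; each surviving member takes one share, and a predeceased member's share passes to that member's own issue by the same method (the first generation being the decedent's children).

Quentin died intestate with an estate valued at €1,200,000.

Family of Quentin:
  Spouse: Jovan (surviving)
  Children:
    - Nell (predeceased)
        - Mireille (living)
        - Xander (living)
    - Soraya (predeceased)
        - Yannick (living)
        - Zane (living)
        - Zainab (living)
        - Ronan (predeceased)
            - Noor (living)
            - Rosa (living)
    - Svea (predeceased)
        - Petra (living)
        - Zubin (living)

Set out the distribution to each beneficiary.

Jovan: €300,000; Mireille: €150,000; Xander: €150,000; Yannick: €75,000; Zane: €75,000; Zainab: €75,000; Noor: €37,500; Rosa: €37,500; Petra: €150,000; Zubin: €150,000

The spouse counts as an additional share at the children's level, so there are 4 primary shares of €300,000. Jovan takes one such share (€300,000).
The children's combined portion (€900,000) is divided into 3 shares of €300,000: Nell's €300,000 share passes to Nell's issue; Soraya's €300,000 share passes to Soraya's issue; Svea's €300,000 share passes to Svea's issue.
Nell's share (€300,000) is divided into 2 shares of €150,000: Mireille and Xander each take €150,000.
Soraya's share (€300,000) is divided into 4 shares of €75,000: Yannick, Zane, and Zainab each take €75,000; Ronan's €75,000 share passes to Ronan's issue.
Ronan's share (€75,000) is divided into 2 shares of €37,500: Noor and Rosa each take €37,500.
Svea's share (€300,000) is divided into 2 shares of €150,000: Petra and Zubin each take €150,000.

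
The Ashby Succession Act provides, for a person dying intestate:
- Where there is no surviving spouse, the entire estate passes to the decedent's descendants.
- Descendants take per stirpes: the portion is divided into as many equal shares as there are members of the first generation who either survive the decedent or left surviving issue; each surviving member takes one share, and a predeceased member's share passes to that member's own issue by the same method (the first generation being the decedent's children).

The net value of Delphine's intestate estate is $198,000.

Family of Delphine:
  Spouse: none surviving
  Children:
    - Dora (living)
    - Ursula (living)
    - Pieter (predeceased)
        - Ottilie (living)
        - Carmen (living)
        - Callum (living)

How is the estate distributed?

Dora: $66,000; Ursula: $66,000; Ottilie: $22,000; Carmen: $22,000; Callum: $22,000

The entire $198,000 passes to the descendants.
That amount ($198,000) is divided into 3 shares of $66,000: Dora and Ursula each take $66,000; Pieter's $66,000 share passes to Pieter's issue.
Pieter's share ($66,000) is divided into 3 shares of $22,000: Ottilie, Carmen, and Callum each take $22,000.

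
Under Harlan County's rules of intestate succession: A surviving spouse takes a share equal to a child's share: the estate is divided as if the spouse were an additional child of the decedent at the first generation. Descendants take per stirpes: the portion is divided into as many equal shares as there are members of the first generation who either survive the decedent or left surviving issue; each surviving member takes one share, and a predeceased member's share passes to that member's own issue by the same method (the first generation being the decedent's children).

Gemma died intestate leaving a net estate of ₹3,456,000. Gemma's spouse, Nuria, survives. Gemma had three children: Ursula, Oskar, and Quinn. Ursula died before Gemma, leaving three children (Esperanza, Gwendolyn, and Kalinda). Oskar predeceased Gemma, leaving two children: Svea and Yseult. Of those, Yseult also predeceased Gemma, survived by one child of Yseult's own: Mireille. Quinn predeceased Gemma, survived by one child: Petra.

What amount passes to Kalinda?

The spouse counts as an additional share at the children's level, so there are 4 primary shares of ₹864,000. Nuria takes one such share (₹864,000).
The children's combined portion (₹2,592,000) is divided into 3 shares of ₹864,000: Ursula's ₹864,000 share passes to Ursula's issue; Oskar's ₹864,000 share passes to Oskar's issue; Quinn's ₹864,000 share passes to Quinn's issue.
Ursula's share (₹864,000) is divided into 3 shares of ₹288,000: Esperanza, Gwendolyn, and Kalinda each take ₹288,000.
Oskar's share (₹864,000) is divided into 2 shares of ₹432,000: Svea takes ₹432,000; Yseult's ₹432,000 share passes to Yseult's issue.
Yseult's share (₹432,000) passes entirely to Mireille.
Quinn's share (₹864,000) passes entirely to Petra.

Kalinda receives ₹288,000.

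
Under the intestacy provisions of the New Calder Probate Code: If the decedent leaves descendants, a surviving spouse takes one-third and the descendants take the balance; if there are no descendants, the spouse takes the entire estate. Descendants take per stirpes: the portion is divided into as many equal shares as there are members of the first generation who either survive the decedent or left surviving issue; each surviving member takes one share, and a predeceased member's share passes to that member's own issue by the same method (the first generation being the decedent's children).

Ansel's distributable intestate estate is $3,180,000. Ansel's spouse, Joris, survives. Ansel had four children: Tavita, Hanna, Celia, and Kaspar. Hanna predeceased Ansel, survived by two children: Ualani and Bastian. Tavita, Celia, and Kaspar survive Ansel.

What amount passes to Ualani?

Joris takes one-third of $3,180,000 = $1,060,000. The remaining $2,120,000 passes to the descendants.
The descendants' portion ($2,120,000) is divided into 4 shares of $530,000: Tavita, Celia, and Kaspar each take $530,000; Hanna's $530,000 share passes to Hanna's issue.
Hanna's share ($530,000) is divided into 2 shares of $265,000: Ualani and Bastian each take $265,000.

Ualani receives $265,000.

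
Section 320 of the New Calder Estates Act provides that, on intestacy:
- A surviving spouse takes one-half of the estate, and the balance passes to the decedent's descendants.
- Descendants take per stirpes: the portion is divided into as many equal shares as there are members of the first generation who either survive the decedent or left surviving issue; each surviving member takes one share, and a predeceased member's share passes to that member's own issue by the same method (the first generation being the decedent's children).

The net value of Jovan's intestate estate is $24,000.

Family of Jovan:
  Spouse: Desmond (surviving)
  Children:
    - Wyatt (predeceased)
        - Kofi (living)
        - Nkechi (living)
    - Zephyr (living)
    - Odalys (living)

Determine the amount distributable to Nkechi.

Nkechi receives $2,000.

Desmond takes one-half of $24,000 = $12,000. The remaining $12,000 passes to the descendants.
The descendants' portion ($12,000) is divided into 3 shares of $4,000: Zephyr and Odalys each take $4,000; Wyatt's $4,000 share passes to Wyatt's issue.
Wyatt's share ($4,000) is divided into 2 shares of $2,000: Kofi and Nkechi each take $2,000.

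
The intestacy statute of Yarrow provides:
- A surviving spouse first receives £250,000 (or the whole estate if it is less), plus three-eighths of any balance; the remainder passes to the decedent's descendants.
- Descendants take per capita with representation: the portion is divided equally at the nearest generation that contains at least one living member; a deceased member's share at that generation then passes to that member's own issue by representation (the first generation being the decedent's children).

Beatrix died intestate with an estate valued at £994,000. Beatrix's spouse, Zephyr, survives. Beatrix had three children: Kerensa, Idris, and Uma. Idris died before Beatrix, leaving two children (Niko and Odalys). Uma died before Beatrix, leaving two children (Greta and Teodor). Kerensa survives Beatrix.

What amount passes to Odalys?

Odalys receives £77,500.

Zephyr first takes £250,000, leaving a balance of £744,000. Zephyr then takes three-eighths of the balance (£279,000), for a total of £529,000. The remaining £465,000 passes to the descendants.
The descendants' portion (£465,000) is divided into 3 shares of £155,000: Kerensa takes £155,000; Idris's £155,000 share passes to Idris's issue; Uma's £155,000 share passes to Uma's issue.
Idris's share (£155,000) is divided into 2 shares of £77,500: Niko and Odalys each take £77,500.
Uma's share (£155,000) is divided into 2 shares of £77,500: Greta and Teodor each take £77,500.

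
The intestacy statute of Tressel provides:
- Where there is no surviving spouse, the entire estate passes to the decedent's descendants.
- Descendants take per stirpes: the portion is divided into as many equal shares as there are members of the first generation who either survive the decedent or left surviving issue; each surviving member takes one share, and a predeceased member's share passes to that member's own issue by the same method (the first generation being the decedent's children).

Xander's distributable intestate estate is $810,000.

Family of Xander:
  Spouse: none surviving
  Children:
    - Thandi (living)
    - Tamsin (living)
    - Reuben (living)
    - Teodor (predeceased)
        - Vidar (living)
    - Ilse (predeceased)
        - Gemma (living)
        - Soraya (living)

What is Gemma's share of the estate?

The entire $810,000 passes to the descendants.
That amount ($810,000) is divided into 5 shares of $162,000: Thandi, Tamsin, and Reuben each take $162,000; Teodor's $162,000 share passes to Teodor's issue; Ilse's $162,000 share passes to Ilse's issue.
Teodor's share ($162,000) passes entirely to Vidar.
Ilse's share ($162,000) is divided into 2 shares of $81,000: Gemma and Soraya each take $81,000.

Gemma receives $81,000.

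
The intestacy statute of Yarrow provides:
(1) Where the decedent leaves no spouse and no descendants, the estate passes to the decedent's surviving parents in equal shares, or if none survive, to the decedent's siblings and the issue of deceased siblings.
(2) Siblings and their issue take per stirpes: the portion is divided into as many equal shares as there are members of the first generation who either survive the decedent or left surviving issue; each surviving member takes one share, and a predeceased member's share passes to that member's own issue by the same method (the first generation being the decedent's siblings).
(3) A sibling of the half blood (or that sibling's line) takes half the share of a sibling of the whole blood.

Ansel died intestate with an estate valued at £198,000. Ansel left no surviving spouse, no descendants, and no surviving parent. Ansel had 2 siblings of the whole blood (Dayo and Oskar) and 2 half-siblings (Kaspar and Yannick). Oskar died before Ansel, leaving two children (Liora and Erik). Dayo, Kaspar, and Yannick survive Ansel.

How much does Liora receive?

Liora receives £33,000.

The entire £198,000 passes to the siblings and their issue.
Counting each half-blood sibling's line as half a unit, there are 3 units in £198,000, so one unit is £66,000. Whole-blood lines (Dayo and Oskar) take £66,000 each; half-blood lines (Kaspar and Yannick) take £33,000 each.
Oskar's share (£66,000) is divided into 2 shares of £33,000: Liora and Erik each take £33,000.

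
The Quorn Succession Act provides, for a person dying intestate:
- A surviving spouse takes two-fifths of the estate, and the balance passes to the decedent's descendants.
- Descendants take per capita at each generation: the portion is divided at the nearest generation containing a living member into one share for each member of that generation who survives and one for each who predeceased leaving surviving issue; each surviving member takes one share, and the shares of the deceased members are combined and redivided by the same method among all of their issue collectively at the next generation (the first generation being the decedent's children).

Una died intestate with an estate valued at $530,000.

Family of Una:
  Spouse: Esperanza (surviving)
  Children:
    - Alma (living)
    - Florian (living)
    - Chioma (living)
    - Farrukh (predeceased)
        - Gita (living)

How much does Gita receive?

Gita receives $79,500.

Esperanza takes two-fifths of $530,000 = $212,000. The remaining $318,000 passes to the descendants.
The descendants' portion ($318,000) is divided at the children's generation into 4 shares of $79,500. Alma, Florian, and Chioma each take $79,500. The remaining share for the deceased Farrukh ($79,500) is carried to the next generation.
That pool ($79,500) passes entirely to Gita, the sole taker at the grandchildren's generation.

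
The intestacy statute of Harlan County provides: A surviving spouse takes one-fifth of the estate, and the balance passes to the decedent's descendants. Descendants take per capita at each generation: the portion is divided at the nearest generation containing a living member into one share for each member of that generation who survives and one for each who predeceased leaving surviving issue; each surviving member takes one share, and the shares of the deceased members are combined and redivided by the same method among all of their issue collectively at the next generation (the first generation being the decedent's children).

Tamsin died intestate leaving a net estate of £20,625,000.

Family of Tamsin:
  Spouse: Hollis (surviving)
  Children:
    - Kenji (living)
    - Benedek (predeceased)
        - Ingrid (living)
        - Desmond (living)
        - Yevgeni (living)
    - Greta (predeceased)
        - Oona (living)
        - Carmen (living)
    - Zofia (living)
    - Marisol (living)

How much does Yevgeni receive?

Hollis takes one-fifth of £20,625,000 = £4,125,000. The remaining £16,500,000 passes to the descendants.
The descendants' portion (£16,500,000) is divided at the children's generation into 5 shares of £3,300,000. Kenji, Zofia, and Marisol each take £3,300,000. The 2 shares of the deceased (Benedek and Greta) are combined into a pool of £6,600,000.
That pool (£6,600,000) is divided at the grandchildren's generation equally among Ingrid, Desmond, Yevgeni, Oona, and Carmen: £1,320,000 each.

Yevgeni receives £1,320,000.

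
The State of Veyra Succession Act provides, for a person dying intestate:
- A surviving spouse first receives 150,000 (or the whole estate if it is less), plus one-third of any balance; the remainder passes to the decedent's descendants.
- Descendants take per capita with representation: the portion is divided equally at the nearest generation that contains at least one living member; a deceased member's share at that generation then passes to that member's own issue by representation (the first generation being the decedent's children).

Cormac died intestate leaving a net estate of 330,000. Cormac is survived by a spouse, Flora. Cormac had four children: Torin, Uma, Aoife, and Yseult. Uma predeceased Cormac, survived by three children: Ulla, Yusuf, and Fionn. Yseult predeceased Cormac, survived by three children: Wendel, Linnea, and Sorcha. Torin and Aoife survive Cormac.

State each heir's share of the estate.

Flora first takes 150,000, leaving a balance of 180,000. Flora then takes one-third of the balance (60,000), for a total of 210,000. The remaining 120,000 passes to the descendants.
The descendants' portion (120,000) is divided into 4 shares of 30,000: Torin and Aoife each take 30,000; Uma's 30,000 share passes to Uma's issue; Yseult's 30,000 share passes to Yseult's issue.
Uma's share (30,000) is divided into 3 shares of 10,000: Ulla, Yusuf, and Fionn each take 10,000.
Yseult's share (30,000) is divided into 3 shares of 10,000: Wendel, Linnea, and Sorcha each take 10,000.

Flora: 210,000; Torin: 30,000; Ulla: 10,000; Yusuf: 10,000; Fionn: 10,000; Aoife: 30,000; Wendel: 10,000; Linnea: 10,000; Sorcha: 10,000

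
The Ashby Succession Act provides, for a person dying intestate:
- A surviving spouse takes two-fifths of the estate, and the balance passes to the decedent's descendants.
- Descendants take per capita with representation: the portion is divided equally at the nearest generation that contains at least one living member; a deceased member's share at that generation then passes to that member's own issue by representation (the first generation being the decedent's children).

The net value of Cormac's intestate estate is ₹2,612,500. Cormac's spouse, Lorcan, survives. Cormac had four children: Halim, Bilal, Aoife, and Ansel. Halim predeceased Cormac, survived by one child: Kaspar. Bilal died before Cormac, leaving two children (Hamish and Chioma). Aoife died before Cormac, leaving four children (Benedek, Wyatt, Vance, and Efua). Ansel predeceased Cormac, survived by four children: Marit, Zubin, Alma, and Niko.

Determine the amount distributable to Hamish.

Lorcan takes two-fifths of ₹2,612,500 = ₹1,045,000. The remaining ₹1,567,500 passes to the descendants.
No child survives, so the initial division is made at the grandchildren's generation.
The descendants' portion (₹1,567,500) is divided into 11 shares of ₹142,500: Kaspar, Hamish, Chioma, Benedek, Wyatt, Vance, Efua, Marit, Zubin, Alma, and Niko each take ₹142,500.

Hamish receives ₹142,500.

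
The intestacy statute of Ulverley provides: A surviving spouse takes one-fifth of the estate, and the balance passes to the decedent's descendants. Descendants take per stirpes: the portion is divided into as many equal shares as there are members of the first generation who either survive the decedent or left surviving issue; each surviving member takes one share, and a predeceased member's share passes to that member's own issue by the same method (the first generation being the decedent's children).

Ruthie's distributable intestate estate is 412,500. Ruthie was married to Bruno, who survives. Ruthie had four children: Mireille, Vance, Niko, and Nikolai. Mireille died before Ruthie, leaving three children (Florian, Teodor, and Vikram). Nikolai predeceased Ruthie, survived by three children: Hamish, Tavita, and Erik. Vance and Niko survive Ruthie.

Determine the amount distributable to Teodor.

Teodor receives 27,500.

Bruno takes one-fifth of 412,500 = 82,500. The remaining 330,000 passes to the descendants.
The descendants' portion (330,000) is divided into 4 shares of 82,500: Vance and Niko each take 82,500; Mireille's 82,500 share passes to Mireille's issue; Nikolai's 82,500 share passes to Nikolai's issue.
Mireille's share (82,500) is divided into 3 shares of 27,500: Florian, Teodor, and Vikram each take 27,500.
Nikolai's share (82,500) is divided into 3 shares of 27,500: Hamish, Tavita, and Erik each take 27,500.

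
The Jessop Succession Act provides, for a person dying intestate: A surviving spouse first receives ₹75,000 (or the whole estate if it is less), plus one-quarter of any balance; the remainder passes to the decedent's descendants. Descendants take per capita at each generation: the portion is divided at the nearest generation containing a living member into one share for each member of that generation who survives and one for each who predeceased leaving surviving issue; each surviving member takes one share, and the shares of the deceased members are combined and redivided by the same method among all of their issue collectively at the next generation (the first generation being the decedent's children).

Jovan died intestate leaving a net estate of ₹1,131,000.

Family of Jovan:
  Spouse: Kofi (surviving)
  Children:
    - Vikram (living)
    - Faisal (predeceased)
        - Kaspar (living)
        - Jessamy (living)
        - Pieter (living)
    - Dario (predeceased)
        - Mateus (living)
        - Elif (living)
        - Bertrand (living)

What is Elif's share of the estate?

Kofi first takes ₹75,000, leaving a balance of ₹1,056,000. Kofi then takes one-quarter of the balance (₹264,000), for a total of ₹339,000. The remaining ₹792,000 passes to the descendants.
The descendants' portion (₹792,000) is divided at the children's generation into 3 shares of ₹264,000. Vikram takes ₹264,000. The 2 shares of the deceased (Faisal and Dario) are combined into a pool of ₹528,000.
That pool (₹528,000) is divided at the grandchildren's generation equally among Kaspar, Jessamy, Pieter, Mateus, Elif, and Bertrand: ₹88,000 each.

Elif receives ₹88,000.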